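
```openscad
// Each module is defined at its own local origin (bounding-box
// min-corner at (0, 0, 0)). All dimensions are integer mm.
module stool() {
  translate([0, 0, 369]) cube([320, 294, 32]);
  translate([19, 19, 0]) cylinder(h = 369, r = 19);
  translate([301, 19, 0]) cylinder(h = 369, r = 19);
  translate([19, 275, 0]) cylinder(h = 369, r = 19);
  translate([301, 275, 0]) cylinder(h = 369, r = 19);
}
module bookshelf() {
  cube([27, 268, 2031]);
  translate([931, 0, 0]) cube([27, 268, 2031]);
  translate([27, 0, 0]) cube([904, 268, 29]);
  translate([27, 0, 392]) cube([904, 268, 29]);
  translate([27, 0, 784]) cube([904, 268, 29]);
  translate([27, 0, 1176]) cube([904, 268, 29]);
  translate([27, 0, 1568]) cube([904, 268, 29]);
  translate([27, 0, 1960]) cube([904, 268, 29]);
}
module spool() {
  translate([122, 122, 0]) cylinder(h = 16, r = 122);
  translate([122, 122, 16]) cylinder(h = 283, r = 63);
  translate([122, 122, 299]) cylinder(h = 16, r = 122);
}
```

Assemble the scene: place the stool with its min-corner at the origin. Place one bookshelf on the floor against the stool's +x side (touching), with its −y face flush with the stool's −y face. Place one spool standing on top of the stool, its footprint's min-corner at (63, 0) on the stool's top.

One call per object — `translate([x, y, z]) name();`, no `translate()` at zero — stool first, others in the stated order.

stool();
translate([320, 0, 0]) bookshelf();
translate([63, 0, 401]) spool();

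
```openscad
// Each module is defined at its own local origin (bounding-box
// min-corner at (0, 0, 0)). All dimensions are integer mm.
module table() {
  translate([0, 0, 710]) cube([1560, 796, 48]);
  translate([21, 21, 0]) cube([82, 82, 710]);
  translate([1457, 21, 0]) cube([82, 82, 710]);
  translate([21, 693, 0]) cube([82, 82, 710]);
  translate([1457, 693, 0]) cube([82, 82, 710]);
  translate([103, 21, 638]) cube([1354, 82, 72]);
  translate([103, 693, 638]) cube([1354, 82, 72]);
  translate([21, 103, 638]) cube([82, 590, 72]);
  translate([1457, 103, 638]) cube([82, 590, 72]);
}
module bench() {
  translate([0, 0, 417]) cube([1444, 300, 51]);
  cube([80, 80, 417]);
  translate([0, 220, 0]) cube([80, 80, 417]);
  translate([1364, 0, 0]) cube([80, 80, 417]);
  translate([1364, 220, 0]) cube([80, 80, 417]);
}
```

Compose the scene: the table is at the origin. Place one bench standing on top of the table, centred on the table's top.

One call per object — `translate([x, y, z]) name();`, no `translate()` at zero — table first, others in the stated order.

table();
translate([58, 248, 758]) bench();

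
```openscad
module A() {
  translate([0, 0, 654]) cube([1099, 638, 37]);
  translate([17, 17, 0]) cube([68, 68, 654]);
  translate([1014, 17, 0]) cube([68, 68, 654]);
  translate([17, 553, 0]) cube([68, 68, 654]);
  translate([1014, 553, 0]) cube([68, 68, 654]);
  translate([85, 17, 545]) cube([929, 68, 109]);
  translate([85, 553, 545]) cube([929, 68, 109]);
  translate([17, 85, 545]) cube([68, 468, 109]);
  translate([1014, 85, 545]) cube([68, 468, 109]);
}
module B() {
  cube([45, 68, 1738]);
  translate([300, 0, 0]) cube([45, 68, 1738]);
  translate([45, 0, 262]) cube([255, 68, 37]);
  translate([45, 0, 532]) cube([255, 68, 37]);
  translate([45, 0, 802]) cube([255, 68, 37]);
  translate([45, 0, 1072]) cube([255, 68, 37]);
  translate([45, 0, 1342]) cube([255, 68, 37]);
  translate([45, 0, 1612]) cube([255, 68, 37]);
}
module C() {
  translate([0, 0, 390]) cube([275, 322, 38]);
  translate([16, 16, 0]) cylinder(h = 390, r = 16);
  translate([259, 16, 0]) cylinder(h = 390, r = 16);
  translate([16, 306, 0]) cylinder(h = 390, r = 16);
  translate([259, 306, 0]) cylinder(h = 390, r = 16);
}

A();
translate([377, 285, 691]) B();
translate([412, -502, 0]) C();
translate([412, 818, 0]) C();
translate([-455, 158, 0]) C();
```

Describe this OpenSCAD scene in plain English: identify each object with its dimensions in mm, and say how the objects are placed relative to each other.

A is a table with a 1099×638 mm rectangular top, 37 mm thick, top surface at z = 691 mm, supported by four 68×68 mm square legs, each inset 17 mm from the nearest pair of top edges, running from the floor. Four apron rails, 68 mm thick and 109 mm tall, run between adjacent legs with their top edges flush with the underside of the top and their outer faces flush with the legs' outer faces.

B is a wooden ladder with two side rails of 45×68 mm section and 1738 mm height, set 345 mm apart overall. Between them run 6 rectangular rungs (68 mm deep, 37 mm thick), front faces flush with the rails' −y face. The bottom of the first rung is 262 mm above the floor and each subsequent rung is 270 mm higher than the one below.

C is a four-legged stool. The seat is a 275×322×38 mm slab whose top surface is at z = 428 mm; four round legs, each 32 mm in diameter, run from the floor (z = 0) to the underside of the seat, each leg's axis is inset half a diameter from the nearest pair of seat edges (so the leg's bounding box is flush with the corner).

The ladder is on top of the table, centred. Three stools sit around the table at the −y, +y, −x sides.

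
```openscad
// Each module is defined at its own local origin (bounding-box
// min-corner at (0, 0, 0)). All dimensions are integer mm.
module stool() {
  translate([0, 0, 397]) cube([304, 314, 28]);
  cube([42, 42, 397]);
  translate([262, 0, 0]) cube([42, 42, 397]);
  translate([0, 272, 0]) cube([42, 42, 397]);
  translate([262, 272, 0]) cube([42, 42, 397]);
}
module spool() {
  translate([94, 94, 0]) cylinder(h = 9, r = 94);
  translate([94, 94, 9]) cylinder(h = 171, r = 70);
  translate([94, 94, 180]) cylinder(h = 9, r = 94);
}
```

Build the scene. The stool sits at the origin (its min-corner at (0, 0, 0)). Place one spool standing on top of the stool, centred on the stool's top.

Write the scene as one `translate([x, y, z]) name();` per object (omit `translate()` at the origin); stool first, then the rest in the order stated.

stool();
translate([58, 63, 425]) spool();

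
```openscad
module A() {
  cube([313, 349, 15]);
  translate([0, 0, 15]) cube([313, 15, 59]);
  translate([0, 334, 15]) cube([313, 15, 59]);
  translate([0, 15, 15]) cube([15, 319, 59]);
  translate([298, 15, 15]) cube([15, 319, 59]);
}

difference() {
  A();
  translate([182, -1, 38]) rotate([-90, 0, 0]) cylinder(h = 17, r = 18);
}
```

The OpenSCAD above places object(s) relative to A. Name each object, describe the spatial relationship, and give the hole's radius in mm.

The subtracted cylinder has r = 18 mm.

A is an open box. The open box has a circular hole through its front wall. The hole's radius is 18 mm.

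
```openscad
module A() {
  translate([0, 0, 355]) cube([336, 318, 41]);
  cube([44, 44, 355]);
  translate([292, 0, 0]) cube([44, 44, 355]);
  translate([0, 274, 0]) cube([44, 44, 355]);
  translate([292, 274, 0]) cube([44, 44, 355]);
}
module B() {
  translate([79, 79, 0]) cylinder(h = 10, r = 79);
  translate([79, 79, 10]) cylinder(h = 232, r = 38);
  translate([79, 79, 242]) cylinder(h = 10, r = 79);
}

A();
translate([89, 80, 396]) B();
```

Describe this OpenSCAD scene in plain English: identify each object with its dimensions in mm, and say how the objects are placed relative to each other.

A is a four-legged stool. The seat is a 336×318×41 mm slab whose top surface is at z = 396 mm; four square legs, each 44×44 mm in cross-section, run from the floor (z = 0) to the underside of the seat, each flush with a corner of the seat.

B is a spool: two coaxial disc flanges of radius 79 mm and thickness 10 mm, joined by a core cylinder of radius 38 mm and height 232 mm. The lower flange rests on z = 0 and the three cylinders share a vertical axis.

The spool is on top of the stool, centred.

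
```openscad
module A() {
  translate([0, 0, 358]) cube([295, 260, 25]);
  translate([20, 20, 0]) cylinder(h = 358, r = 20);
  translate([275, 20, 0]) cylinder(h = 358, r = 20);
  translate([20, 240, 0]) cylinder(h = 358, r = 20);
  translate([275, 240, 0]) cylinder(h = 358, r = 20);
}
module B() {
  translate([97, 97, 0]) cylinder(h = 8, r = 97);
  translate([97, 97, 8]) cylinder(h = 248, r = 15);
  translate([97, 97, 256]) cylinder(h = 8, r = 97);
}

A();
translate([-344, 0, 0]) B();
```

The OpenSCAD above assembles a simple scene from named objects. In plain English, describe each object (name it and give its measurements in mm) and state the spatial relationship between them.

A is a simple wooden stool: a rectangular seat 295 mm (x) by 260 mm (y), 25 mm thick, top face at z = 383 mm, on four round legs, each 40 mm in diameter. The legs rest on z = 0, each leg's axis is inset half a diameter from the nearest pair of seat edges (so the leg's bounding box is flush with the corner).

B is a spool: two coaxial disc flanges of radius 97 mm and thickness 8 mm, joined by a core cylinder of radius 15 mm and height 248 mm. The lower flange rests on z = 0 and the three cylinders share a vertical axis.

The spool is on the floor beside the stool on its −x side.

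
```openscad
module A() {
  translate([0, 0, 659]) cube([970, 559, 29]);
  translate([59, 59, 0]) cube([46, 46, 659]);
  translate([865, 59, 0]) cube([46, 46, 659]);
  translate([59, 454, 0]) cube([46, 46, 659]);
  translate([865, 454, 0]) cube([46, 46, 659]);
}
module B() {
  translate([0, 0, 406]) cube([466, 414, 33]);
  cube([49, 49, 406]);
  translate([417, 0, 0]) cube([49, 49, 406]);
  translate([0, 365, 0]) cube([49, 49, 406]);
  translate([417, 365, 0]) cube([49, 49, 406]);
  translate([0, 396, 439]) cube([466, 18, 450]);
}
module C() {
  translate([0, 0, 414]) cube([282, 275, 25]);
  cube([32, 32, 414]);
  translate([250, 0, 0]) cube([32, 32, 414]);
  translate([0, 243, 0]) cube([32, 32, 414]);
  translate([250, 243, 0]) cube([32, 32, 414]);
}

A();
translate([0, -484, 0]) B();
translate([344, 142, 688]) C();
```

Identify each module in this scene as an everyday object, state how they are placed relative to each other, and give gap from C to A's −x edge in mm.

A is a table. B is a chair. C is a stool. The chair is on the floor beside the table on its −y side. The stool is on top of the table, centred. The gap from the stool to the table's −x edge is 344 mm.

The stool's min-x is at 344; the table's min-x is 0; gap = 344 mm.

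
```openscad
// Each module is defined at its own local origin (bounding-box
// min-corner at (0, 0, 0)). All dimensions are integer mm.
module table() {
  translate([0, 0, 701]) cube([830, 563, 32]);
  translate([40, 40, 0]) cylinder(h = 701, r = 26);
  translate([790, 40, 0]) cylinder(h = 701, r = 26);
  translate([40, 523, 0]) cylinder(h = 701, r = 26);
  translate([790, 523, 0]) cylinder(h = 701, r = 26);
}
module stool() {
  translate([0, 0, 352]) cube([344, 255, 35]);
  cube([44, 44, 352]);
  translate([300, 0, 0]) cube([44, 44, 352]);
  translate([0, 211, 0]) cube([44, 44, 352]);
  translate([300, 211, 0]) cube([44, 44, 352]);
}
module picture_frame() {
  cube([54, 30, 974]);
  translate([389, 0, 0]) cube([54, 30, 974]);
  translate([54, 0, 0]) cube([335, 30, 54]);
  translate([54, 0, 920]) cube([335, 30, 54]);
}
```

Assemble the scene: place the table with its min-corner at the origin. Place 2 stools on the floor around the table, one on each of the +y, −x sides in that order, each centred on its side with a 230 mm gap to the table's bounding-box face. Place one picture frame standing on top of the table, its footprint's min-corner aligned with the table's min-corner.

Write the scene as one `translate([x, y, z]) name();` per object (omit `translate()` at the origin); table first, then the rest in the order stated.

table();
translate([243, 793, 0]) stool();
translate([-574, 154, 0]) stool();
translate([0, 0, 733]) picture_frame();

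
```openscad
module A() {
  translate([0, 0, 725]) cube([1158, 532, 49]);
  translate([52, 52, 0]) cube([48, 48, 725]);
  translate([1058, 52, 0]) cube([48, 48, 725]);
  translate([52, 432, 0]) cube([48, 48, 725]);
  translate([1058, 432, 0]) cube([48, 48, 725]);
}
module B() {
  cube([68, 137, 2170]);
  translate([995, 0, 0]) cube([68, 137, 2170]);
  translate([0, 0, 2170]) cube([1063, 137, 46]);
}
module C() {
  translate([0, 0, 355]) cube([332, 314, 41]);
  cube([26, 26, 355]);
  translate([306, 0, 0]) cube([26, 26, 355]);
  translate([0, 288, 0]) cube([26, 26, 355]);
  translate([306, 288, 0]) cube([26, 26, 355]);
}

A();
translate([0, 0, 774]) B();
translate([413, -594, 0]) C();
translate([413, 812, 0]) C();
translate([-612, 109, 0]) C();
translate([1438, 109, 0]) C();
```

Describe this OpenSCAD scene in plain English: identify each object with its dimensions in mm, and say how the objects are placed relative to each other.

A is a table: top 1158 mm (x) × 532 mm (y), 49 mm thick, upper face at z = 774 mm, on four 48×48 mm square legs, each inset 52 mm from the nearest pair of top edges, running from z = 0 to the bottom of the top.

B is a rectangular door frame: two vertical jambs of 68×137 mm section, 2170 mm tall, with a clear opening 927 mm wide between their inner faces. A header 46 mm tall and 137 mm deep lies on top of the jambs and spans the full outside width.

C is a four-legged stool. The seat is a 332×314×41 mm slab whose top surface is at z = 396 mm; four square legs, each 26×26 mm in cross-section, run from the floor (z = 0) to the underside of the seat, each flush with a corner of the seat.

The door frame is on top of the table. Four stools sit around the table at the −y, +y, −x, +x sides.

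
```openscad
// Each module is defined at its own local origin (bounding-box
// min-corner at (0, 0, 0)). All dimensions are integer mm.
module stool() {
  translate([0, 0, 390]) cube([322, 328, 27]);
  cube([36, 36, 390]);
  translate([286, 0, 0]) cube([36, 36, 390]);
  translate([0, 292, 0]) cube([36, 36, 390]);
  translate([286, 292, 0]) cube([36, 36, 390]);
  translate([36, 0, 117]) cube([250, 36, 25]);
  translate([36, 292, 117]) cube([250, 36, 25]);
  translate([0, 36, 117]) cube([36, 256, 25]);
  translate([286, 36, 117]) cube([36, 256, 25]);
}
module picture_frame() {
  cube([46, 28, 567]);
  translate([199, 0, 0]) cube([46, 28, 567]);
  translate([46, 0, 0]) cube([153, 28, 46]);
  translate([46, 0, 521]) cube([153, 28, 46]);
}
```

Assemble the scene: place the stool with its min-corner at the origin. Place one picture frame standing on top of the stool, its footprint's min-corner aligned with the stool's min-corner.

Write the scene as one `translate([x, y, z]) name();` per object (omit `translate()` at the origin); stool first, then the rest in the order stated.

stool();
translate([0, 0, 417]) picture_frame();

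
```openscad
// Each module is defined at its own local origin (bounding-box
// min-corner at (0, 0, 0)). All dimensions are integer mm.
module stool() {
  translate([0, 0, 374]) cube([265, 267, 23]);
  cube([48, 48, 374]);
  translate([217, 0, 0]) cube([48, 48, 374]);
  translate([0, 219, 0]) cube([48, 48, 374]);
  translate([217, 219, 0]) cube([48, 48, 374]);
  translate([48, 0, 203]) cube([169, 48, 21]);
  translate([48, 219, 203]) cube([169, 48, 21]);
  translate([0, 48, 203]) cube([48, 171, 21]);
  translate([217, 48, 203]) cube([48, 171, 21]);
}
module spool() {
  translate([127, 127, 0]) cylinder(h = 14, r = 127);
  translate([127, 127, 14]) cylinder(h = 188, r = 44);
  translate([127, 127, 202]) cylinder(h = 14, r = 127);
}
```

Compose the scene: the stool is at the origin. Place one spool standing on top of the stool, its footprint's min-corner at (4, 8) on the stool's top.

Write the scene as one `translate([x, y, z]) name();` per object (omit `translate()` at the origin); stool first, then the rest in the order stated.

stool();
translate([4, 8, 397]) spool();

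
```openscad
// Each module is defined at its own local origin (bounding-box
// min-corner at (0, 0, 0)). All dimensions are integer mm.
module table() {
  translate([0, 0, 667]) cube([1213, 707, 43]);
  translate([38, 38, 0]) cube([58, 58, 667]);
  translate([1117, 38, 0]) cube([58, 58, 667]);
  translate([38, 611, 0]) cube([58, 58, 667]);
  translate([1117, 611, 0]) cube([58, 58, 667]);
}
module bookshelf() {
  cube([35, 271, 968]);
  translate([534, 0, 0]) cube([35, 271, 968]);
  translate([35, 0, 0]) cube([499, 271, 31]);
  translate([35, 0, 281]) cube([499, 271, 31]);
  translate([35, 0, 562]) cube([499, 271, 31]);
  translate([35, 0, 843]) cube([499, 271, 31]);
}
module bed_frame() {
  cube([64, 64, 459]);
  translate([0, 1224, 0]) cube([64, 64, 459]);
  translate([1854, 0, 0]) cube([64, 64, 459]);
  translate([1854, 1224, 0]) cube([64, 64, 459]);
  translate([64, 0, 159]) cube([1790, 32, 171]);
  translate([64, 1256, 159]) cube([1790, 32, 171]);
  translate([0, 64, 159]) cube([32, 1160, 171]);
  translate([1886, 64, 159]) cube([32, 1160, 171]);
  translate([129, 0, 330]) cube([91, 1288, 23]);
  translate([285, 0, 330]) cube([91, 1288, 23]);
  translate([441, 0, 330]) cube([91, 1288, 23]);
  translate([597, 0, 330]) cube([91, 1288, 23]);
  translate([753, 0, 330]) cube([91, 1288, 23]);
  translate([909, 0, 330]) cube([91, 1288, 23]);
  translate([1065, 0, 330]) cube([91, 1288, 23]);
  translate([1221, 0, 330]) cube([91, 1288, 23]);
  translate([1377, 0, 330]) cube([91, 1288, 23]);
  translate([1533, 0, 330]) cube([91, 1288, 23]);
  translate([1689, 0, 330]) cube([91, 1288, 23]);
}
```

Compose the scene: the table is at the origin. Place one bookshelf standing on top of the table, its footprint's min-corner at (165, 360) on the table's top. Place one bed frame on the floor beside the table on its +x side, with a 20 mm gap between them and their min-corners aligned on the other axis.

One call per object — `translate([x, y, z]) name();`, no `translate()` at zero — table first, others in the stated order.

table();
translate([165, 360, 710]) bookshelf();
translate([1233, 0, 0]) bed_frame();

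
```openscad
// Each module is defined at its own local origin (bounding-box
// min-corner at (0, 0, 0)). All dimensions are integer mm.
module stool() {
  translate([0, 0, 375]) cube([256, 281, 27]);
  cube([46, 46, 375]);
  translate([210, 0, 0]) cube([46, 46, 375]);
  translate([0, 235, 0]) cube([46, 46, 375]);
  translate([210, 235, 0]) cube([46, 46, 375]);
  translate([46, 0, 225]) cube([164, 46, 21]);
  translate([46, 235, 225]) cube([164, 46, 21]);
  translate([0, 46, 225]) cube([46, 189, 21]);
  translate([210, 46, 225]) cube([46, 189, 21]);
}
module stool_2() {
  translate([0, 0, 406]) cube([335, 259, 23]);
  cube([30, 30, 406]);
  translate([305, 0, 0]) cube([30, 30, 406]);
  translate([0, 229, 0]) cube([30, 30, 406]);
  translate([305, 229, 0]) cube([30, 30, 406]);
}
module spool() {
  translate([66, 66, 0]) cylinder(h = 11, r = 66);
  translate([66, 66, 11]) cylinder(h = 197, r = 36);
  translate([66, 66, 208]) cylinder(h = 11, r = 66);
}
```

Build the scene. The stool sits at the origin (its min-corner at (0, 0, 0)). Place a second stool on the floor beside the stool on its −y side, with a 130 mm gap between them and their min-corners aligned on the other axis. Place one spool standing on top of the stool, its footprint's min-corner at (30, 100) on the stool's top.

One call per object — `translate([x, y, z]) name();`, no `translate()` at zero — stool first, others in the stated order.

stool();
translate([0, -389, 0]) stool_2();
translate([30, 100, 402]) spool();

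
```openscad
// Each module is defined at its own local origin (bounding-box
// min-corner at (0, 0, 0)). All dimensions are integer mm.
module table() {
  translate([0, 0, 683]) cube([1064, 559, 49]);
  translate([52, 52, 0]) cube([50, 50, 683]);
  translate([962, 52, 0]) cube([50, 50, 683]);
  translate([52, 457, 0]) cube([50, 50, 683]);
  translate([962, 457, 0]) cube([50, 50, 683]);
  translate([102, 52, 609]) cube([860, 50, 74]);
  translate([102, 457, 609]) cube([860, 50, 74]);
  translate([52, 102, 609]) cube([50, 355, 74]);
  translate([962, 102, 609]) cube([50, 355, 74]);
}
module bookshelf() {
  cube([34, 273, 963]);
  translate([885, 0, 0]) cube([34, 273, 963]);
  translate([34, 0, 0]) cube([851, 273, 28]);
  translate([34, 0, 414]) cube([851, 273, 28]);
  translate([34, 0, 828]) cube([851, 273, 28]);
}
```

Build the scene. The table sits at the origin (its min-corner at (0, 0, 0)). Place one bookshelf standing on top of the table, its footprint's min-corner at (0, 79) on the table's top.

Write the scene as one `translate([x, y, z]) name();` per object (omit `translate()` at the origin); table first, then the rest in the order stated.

table();
translate([0, 79, 732]) bookshelf();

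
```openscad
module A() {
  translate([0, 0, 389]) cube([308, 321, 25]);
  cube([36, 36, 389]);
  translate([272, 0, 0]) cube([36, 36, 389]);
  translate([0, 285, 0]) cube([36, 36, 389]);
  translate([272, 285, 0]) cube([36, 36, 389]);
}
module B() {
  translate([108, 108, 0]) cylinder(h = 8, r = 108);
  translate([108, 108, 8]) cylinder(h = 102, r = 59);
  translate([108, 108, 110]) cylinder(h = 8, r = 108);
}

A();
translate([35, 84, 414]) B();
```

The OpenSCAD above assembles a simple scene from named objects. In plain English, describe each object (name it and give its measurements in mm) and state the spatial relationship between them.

A is a four-legged stool. The seat is 308×321 mm, 25 mm thick, top at z = 414 mm. It stands on four square legs, each 36×36 mm in cross-section, from z = 0 to the seat underside, each flush with a corner of the seat.

B is a spool: two coaxial disc flanges of radius 108 mm and thickness 8 mm, joined by a core cylinder of radius 59 mm and height 102 mm. The lower flange rests on z = 0 and the three cylinders share a vertical axis.

The spool is on top of the stool.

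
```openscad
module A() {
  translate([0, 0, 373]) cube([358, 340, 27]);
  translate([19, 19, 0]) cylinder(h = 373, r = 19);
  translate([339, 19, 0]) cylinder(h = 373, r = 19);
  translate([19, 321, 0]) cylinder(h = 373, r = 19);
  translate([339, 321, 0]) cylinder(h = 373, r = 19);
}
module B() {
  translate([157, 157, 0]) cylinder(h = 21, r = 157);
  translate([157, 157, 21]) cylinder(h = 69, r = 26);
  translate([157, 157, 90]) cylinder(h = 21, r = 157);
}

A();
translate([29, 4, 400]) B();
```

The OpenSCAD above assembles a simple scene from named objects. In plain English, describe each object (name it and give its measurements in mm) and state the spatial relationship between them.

A is a four-legged stool. The seat is a 358×340×27 mm slab whose top surface is at z = 400 mm; four round legs, each 38 mm in diameter, run from the floor (z = 0) to the underside of the seat, each leg's axis is inset half a diameter from the nearest pair of seat edges (so the leg's bounding box is flush with the corner).

B is a spool: two coaxial disc flanges of radius 157 mm and thickness 21 mm, joined by a core cylinder of radius 26 mm and height 69 mm. The lower flange rests on z = 0 and the three cylinders share a vertical axis.

The spool is on top of the stool.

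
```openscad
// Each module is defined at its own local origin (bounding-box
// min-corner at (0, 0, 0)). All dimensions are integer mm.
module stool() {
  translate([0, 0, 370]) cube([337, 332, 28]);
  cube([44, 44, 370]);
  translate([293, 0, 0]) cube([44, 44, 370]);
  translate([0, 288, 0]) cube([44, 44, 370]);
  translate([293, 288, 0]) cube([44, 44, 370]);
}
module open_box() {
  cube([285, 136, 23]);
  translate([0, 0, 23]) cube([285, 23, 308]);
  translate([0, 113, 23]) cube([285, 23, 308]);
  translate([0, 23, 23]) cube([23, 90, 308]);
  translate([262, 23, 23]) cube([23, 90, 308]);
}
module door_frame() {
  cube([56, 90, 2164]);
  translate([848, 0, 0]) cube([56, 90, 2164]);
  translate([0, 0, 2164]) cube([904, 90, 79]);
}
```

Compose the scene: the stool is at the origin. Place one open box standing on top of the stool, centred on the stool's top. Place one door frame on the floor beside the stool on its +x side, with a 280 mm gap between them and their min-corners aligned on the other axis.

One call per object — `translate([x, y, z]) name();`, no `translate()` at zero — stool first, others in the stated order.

stool();
translate([26, 98, 398]) open_box();
translate([617, 0, 0]) door_frame();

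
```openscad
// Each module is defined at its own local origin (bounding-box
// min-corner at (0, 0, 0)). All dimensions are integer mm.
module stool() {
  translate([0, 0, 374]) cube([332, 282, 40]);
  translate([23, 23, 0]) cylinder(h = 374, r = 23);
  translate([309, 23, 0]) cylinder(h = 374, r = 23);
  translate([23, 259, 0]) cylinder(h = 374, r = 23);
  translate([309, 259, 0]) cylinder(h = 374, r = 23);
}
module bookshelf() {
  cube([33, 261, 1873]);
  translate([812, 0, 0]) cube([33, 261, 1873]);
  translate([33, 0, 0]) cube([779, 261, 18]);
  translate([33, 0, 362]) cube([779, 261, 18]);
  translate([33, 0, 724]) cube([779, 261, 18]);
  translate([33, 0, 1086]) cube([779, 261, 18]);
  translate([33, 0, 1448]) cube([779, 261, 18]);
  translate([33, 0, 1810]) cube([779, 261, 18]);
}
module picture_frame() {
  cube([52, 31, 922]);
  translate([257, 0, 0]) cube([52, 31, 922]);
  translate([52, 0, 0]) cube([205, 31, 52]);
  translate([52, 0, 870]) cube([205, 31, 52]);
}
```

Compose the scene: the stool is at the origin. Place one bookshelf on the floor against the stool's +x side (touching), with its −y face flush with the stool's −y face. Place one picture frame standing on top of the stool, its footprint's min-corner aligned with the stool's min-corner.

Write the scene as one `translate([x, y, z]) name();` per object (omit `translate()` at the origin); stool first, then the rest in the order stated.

stool();
translate([332, 0, 0]) bookshelf();
translate([0, 0, 414]) picture_frame();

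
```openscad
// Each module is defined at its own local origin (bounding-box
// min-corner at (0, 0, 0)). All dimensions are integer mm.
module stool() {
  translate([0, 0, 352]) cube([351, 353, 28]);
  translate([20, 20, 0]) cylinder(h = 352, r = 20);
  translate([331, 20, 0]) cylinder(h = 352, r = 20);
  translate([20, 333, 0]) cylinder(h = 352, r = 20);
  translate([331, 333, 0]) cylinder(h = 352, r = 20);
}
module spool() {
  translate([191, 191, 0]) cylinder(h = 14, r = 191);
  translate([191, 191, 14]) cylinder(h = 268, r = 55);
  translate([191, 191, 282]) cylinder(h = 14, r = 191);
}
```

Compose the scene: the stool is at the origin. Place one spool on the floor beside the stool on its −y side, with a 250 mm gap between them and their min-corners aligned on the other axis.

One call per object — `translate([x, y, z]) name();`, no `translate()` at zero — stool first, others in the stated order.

stool();
translate([0, -632, 0]) spool();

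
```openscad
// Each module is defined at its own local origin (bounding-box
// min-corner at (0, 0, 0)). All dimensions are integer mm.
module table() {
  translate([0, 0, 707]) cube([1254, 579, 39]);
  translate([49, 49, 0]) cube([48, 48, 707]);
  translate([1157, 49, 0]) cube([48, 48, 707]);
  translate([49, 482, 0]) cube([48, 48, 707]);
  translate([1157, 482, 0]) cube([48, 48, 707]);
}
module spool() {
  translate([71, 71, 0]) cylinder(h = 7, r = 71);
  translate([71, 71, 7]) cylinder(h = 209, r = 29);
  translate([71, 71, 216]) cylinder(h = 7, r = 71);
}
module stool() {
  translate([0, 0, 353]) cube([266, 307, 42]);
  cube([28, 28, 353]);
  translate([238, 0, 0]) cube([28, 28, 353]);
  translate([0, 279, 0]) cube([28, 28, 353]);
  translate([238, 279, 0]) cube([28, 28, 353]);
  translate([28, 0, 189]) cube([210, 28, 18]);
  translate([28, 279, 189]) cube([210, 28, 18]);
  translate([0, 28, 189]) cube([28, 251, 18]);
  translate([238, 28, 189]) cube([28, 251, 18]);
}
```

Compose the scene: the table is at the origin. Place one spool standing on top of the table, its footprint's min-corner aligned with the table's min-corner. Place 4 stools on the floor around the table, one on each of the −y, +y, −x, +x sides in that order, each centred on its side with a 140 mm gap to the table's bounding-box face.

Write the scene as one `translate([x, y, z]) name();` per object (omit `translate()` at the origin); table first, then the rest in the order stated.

table();
translate([0, 0, 746]) spool();
translate([494, -447, 0]) stool();
translate([494, 719, 0]) stool();
translate([-406, 136, 0]) stool();
translate([1394, 136, 0]) stool();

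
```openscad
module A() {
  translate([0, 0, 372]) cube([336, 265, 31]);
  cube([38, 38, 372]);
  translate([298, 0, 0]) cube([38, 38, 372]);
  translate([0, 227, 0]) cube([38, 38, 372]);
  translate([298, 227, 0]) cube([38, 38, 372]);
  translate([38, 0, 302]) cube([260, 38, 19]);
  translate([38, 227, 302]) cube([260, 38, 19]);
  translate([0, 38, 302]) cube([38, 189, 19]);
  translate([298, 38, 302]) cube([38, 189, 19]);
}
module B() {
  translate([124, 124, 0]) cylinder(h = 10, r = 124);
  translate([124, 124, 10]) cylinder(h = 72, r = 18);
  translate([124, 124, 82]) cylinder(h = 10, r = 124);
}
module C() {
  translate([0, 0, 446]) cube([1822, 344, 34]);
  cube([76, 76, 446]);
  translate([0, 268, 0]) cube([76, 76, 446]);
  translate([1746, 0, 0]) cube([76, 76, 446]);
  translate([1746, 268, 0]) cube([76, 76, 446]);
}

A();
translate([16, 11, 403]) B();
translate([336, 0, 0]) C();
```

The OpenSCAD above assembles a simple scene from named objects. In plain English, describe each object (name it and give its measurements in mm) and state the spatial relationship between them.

A is a four-legged stool. The seat is 336×265 mm, 31 mm thick, top at z = 403 mm. It stands on four square legs, each 38×38 mm in cross-section, from z = 0 to the seat underside, each flush with a corner of the seat. Four stretchers, 38 mm wide and 19 mm tall, connect adjacent legs with their undersides at z = 302 mm, each running between the inner faces of the legs it joins and aligned with the legs' outer faces on the other axis.

B is a spool: two coaxial disc flanges of radius 124 mm and thickness 10 mm, joined by a core cylinder of radius 18 mm and height 72 mm. The lower flange rests on z = 0 and the three cylinders share a vertical axis.

C is a long wooden bench with a 1822 mm (x) × 344 mm (y) seat, 34 mm thick, its top surface 480 mm above the floor. Four 76 mm square legs at the seat corners, flush with the edges, run from z = 0 to the seat underside.

The spool is on top of the stool. The bench is against the stool's +x side, with their −y faces flush.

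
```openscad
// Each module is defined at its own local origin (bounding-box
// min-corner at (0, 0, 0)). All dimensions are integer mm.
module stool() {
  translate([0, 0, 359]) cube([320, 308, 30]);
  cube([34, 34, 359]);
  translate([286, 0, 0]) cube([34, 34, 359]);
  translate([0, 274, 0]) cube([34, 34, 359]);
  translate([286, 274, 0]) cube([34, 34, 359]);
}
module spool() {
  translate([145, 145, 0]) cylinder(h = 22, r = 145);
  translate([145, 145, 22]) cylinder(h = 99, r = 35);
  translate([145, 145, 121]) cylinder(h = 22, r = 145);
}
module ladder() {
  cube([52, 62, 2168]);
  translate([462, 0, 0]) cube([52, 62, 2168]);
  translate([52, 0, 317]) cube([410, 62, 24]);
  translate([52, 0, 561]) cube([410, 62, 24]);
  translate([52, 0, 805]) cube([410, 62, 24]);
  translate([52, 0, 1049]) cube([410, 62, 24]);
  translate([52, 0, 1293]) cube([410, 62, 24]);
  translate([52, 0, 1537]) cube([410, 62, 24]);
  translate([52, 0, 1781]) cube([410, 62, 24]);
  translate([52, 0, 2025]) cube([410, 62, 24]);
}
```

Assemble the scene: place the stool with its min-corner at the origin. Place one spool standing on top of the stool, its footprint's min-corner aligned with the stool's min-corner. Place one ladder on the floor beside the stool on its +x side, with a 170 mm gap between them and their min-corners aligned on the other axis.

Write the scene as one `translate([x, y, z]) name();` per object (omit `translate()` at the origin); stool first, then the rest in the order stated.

stool();
translate([0, 0, 389]) spool();
translate([490, 0, 0]) ladder();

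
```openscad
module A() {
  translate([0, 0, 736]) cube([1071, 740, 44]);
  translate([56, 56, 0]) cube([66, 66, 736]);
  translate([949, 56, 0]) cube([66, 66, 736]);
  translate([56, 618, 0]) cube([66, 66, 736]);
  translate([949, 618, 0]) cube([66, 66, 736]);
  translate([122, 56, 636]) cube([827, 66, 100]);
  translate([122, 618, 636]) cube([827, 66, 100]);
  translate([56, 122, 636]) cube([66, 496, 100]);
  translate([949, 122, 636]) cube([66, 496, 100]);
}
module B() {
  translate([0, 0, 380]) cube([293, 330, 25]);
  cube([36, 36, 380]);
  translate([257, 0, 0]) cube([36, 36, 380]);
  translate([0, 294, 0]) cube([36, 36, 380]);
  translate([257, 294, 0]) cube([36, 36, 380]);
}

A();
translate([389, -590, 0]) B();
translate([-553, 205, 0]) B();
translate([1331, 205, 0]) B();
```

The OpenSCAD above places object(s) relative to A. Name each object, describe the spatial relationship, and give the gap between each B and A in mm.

Each stool's nearest face is 260 mm from the table's bounding box.

A is a table. B is a stool. Three stools sit around the table at the −y, −x, +x sides. The gap between each stool and the table is 260 mm.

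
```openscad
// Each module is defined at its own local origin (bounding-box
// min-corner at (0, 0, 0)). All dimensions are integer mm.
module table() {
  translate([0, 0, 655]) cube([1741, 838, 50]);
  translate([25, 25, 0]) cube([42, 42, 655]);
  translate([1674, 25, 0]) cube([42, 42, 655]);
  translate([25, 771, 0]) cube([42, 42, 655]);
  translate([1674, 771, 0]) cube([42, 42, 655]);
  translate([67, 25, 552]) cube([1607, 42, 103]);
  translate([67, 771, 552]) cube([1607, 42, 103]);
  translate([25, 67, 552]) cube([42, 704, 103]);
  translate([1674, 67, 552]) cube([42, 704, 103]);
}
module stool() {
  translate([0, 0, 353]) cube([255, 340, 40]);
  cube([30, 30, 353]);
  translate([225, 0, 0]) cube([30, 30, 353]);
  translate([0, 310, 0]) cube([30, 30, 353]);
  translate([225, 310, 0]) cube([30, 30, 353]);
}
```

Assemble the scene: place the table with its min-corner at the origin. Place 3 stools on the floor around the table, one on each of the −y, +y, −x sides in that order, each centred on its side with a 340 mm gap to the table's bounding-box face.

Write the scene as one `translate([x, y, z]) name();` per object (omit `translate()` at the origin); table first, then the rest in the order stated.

table();
translate([743, -680, 0]) stool();
translate([743, 1178, 0]) stool();
translate([-595, 249, 0]) stool();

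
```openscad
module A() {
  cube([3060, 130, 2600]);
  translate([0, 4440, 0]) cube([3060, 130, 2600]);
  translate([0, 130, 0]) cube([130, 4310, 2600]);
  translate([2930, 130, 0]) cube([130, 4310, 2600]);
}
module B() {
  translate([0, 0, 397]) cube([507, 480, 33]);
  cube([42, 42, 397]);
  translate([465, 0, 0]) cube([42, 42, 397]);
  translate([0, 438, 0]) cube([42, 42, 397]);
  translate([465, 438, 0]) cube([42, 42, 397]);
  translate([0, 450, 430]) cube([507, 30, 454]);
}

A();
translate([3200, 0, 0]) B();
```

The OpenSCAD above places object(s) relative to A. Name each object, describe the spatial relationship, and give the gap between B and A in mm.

The chair's nearest face is 140 mm from the house frame's +x face.

A is a house frame. B is a chair. The chair is on the floor beside the house frame on its +x side. The gap between the chair and the house frame is 140 mm.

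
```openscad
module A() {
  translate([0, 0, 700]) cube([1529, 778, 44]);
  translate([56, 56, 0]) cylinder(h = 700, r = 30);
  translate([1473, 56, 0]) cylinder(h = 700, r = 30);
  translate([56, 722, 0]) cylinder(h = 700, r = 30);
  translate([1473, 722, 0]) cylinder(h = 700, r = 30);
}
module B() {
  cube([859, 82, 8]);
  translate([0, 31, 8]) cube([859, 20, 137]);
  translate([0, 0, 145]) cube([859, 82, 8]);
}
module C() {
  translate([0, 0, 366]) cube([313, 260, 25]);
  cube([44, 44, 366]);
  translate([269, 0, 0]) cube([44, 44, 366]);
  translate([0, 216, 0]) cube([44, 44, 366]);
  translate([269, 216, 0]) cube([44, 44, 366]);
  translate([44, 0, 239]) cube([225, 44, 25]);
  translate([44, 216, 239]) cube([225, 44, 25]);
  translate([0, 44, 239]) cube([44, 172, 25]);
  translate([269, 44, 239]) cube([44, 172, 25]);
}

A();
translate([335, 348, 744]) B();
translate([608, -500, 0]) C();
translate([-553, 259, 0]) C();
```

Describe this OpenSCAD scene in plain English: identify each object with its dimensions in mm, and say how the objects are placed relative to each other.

A is a rectangular dining table. The top is 1529×778×44 mm with its upper surface at z = 744 mm. It stands on four round legs of 60 mm diameter, each leg's bounding box inset 26 mm from the nearest pair of top edges, running from the floor to the underside of the top.

B is an I-beam lying along x, 859 mm long. Overall section height 153 mm. Two flanges 82 mm wide (y) and 8 mm thick, one on the floor and one at the top; a web 20 mm thick runs between them, centred on the flange width.

C is a four-legged stool. The seat is 313×260 mm, 25 mm thick, top at z = 391 mm. It stands on four square legs, each 44×44 mm in cross-section, from z = 0 to the seat underside, each flush with a corner of the seat. Four stretchers, 44 mm wide and 25 mm tall, connect adjacent legs with their undersides at z = 239 mm, each running between the inner faces of the legs it joins and aligned with the legs' outer faces on the other axis.

The I-beam is on top of the table, centred. Two stools sit around the table at the −y, −x sides.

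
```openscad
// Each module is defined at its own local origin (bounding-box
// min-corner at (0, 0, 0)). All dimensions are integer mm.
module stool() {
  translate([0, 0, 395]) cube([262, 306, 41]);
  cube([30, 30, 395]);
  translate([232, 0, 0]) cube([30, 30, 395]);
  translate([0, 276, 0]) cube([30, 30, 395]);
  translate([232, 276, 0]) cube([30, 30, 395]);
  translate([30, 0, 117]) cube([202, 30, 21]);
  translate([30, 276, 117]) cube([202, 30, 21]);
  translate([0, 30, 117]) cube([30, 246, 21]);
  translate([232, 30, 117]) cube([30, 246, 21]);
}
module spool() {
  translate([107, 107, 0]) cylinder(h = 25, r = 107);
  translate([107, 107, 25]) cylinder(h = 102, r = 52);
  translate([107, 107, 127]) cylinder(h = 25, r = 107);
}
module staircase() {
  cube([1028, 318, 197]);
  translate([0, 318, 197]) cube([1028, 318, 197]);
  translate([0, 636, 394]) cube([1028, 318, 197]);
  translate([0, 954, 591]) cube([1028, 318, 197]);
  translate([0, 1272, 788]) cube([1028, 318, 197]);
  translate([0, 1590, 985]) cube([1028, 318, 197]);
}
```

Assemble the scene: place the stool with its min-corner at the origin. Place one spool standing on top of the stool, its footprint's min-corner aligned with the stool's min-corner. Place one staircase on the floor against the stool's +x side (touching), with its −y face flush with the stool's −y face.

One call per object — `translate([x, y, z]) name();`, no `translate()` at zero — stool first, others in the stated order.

stool();
translate([0, 0, 436]) spool();
translate([262, 0, 0]) staircase();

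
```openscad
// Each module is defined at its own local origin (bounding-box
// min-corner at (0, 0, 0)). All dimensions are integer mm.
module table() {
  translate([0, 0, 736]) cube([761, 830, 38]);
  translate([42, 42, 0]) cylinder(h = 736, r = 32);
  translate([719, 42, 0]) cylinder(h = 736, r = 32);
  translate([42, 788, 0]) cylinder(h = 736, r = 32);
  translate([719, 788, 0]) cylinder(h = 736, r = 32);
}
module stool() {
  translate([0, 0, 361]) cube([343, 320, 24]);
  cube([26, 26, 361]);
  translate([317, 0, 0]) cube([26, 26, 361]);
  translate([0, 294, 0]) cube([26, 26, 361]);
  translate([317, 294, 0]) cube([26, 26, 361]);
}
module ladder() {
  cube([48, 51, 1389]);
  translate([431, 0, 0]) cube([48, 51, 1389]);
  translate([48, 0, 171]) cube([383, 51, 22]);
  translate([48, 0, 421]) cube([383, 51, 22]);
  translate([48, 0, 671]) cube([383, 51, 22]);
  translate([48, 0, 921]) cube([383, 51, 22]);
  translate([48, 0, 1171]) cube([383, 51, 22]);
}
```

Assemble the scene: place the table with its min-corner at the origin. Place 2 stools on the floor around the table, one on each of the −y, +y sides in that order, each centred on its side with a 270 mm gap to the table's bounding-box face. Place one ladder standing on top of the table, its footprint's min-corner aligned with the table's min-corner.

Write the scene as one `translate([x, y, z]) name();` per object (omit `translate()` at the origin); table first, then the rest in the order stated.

table();
translate([209, -590, 0]) stool();
translate([209, 1100, 0]) stool();
translate([0, 0, 774]) ladder();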